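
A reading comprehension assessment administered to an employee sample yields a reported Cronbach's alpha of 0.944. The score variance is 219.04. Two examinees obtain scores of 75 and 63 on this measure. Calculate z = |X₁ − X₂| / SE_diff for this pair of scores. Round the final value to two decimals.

2.42

σ = 219.04^(1/2) = 14.800
SEM = 14.800 × √(1 − 0.944) = 14.800 × √0.056 ≃ 14.800 × 0.237 ≃ 3.502
SE_diff = SEM × √2 ≃ 3.502 × 1.414 ≃ 4.953
z = |75 − 63| / 4.953 = 12 / 4.953 ≃ 2.423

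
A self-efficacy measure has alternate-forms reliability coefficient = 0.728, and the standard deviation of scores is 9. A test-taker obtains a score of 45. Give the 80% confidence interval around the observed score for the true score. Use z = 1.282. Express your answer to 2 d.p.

SEM = 9.0000×√(1 − 0.7280) ≃ 4.6938
Margin = 1.282 × 4.6938 ≃ 6.0175
Interval: (38.9825, 51.0175)

[38.98, 51.02]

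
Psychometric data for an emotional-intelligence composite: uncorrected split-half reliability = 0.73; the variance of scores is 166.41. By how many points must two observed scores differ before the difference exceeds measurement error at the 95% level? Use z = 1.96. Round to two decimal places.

SD = √166.41 ≃ 12.900
r_full = 2·0.73 / (1 + 0.73) ≃ 0.844
The standard error of measurement is 12.900·√(1 − 0.844) ≃ 12.900·0.395 ≃ 5.096.
SE_diff = √2 · SEM ≃ 7.207
Smallest detectable difference = 1.96·7.207 ≃ 14.126

14.13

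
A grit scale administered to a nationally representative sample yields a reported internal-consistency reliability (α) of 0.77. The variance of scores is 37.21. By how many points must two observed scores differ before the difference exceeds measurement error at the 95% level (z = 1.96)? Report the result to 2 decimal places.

8.11

σ = 37.21^(1/2) = 6.1000
SEM = 6.1000*√(1 − 0.7700) ≈ 2.9255
SE_diff = √2 * SEM ≈ 4.1372
Smallest detectable difference = 1.96*4.1372 ≈ 8.1090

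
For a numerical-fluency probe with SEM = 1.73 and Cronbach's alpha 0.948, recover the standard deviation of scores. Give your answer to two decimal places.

7.59

SD = SEM / √(1 − r) = 1.73 / √0.05200 ≈ 1.73 / 0.22804 ≈ 7.58655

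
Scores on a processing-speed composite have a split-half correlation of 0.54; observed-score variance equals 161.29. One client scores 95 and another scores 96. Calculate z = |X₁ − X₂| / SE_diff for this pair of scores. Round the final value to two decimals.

SD = √161.29 ≈ 12.700
r_full = 2·0.54 / (1 + 0.54) ≈ 0.701
SEM = 12.700×√(1 − 0.701) ≈ 6.941
Standard error of the difference = 6.941·√2 ≈ 9.816
z = |95 − 96| / 9.816 = 1 / 9.816 ≈ 0.102

0.10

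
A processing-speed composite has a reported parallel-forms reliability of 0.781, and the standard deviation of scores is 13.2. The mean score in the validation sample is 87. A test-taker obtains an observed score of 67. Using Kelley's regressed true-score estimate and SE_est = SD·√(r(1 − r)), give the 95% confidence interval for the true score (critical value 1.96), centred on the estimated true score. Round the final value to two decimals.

[60.68, 82.08]

T̂ = r·X + (1 − r)·M = 0.781×67 + 0.219×87 = 52.327 + 19.053 ≈ 71.380
SE_est = 13.200×√(0.781×0.219) ≈ 5.459
95% CI: 71.380 ± 10.700 ≈ (60.680, 82.080)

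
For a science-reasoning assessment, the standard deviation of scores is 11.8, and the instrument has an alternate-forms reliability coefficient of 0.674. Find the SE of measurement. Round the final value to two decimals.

6.74

SEM = 11.800 · √(1 − 0.674) = 11.800 · √0.326 ≈ 11.800 · 0.571 ≈ 6.737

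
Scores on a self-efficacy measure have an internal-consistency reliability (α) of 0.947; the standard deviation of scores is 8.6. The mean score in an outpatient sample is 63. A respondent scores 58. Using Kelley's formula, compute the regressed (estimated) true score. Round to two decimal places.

58.27

T̂ = r·X + (1 − r)·M = 0.947×58 + 0.053×63 = 54.926 + 3.339 ≃ 58.265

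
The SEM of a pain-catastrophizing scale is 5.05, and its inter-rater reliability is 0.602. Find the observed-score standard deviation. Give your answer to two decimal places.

8.00

SD = SEM / √(1 − r) = 5.05 / √0.3980 ≃ 5.05 / 0.6309 ≃ 8.0048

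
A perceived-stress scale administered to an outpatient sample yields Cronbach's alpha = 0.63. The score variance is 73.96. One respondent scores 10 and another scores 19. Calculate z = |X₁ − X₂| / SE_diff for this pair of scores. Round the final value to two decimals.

SD = √73.96 ≈ 8.600
SEM = 8.600×√(1 − 0.630) ≈ 5.231
Standard error of the difference = 5.231·√2 ≈ 7.398
z = 9 / 7.398 ≈ 1.217

1.22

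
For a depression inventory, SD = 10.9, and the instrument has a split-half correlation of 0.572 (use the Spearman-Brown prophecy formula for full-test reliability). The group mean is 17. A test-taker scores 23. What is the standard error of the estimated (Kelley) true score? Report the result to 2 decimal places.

Spearman-Brown: r = 2(0.572) / (1 + 0.572) = 1.14400 / 1.57200 ≈ 0.72774
SE_est = SD * √(r(1 − r)) = 10.90000 * √0.19814 ≈ 10.90000 * 0.44513 ≈ 4.85187

4.85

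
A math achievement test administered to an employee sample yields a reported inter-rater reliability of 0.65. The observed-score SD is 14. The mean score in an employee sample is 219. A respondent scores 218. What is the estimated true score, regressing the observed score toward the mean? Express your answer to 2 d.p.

218.35

T̂ = 0.65000(218) + 0.35000(219) ≃ 218.35000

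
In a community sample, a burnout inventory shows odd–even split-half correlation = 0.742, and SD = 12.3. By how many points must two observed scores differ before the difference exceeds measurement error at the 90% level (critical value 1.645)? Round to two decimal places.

11.01

r_full = 2·0.742 / (1 + 0.742) ≈ 0.85189
The standard error of measurement is 12.30000×√(1 − 0.85189) ≈ 12.30000×0.38484 ≈ 4.73359.
SE_diff = SEM × √2 ≈ 4.73359 × 1.41421 ≈ 6.69431
Smallest detectable difference = 1.645×6.69431 ≈ 11.01214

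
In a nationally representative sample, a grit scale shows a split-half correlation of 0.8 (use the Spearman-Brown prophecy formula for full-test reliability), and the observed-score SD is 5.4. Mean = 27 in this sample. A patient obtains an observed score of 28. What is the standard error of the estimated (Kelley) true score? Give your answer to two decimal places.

1.70

Full-length reliability (Spearman-Brown) = 2(0.8)/(1+0.8) ≈ 0.8889
SE_est = 5.4000×√(0.8889×0.1111) ≈ 1.6971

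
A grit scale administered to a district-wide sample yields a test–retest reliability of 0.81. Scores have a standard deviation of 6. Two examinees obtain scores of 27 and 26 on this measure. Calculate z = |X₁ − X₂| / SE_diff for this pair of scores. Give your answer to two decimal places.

The standard error of measurement is 6.0000·√(1 − 0.8100) ≈ 6.0000·0.4359 ≈ 2.6153.
Standard error of the difference = 2.6153·√2 ≈ 3.6986
z = 1 / 3.6986 ≈ 0.2704

0.27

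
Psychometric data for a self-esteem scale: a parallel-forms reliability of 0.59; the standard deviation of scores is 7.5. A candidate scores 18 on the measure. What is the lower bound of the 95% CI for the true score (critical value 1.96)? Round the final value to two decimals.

The standard error of measurement is 7.5000·√(1 − 0.5900) ≈ 7.5000·0.6403 ≈ 4.8023.
Margin = 1.96 · 4.8023 ≈ 9.4126
Lower limit = 18 − 9.4126 ≈ 8.5874

8.59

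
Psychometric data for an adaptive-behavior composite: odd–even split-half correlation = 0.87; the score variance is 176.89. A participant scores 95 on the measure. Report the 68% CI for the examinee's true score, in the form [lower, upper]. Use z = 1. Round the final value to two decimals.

σ = 176.89^(1/2) = 13.30000
Spearman-Brown: r = 2(0.87) / (1 + 0.87) = 1.74000 / 1.87000 ≈ 0.93048
SEM = 13.30000 × √(1 − 0.93048) = 13.30000 × √0.06952 ≈ 13.30000 × 0.26366 ≈ 3.50673
Half-width = 1×3.50673 ≈ 3.50673
68% CI: 95 ± 3.50673 = [91.49327, 98.50673]

[91.49, 98.51]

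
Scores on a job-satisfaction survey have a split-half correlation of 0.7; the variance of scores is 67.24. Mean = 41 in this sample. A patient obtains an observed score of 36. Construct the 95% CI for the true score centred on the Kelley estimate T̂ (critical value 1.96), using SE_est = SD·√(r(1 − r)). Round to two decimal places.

σ = 67.24^(1/2) = 8.20000
Spearman-Brown: r = 2(0.7) / (1 + 0.7) = 1.40000 / 1.70000 ≈ 0.82353
T̂ = 0.82353(36) + 0.17647(41) ≈ 36.88235
SE_est = SD * √(r(1 − r)) = 8.20000 * √0.14533 ≈ 8.20000 * 0.38122 ≈ 3.12600
95% CI: 36.88235 ± 6.12697 ≈ (30.75538, 43.00932)

[30.76, 43.01]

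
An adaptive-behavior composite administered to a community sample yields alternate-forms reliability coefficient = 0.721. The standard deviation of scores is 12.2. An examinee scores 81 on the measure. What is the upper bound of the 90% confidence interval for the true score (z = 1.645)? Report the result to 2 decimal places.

91.60

The standard error of measurement is 12.2000*√(1 − 0.7210) ≃ 12.2000*0.5282 ≃ 6.4441.
Half-width = 1.645*6.4441 ≃ 10.6005
Upper limit = 81 + 10.6005 ≃ 91.6005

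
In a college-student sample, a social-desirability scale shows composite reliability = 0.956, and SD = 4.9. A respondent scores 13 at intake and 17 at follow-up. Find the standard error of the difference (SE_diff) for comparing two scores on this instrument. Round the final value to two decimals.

1.45

SEM = 4.9000 · √(1 − 0.9560) = 4.9000 · √0.0440 ≈ 4.9000 · 0.2098 ≈ 1.0278
SE_diff = SEM · √2 ≈ 1.0278 · 1.4142 ≈ 1.4536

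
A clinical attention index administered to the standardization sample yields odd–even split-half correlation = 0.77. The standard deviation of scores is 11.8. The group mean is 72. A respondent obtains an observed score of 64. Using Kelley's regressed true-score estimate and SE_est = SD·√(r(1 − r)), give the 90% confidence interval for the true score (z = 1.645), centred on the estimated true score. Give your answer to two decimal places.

[58.51, 71.57]

r_full = 2·0.77 / (1 + 0.77) ≈ 0.870
T̂ = 0.870(64) + 0.130(72) ≈ 65.040
SE_est = SD · √(r(1 − r)) = 11.800 · √0.113 ≈ 11.800 · 0.336 ≈ 3.968
90% CI: 65.040 ± 6.527 ≈ (58.513, 71.566)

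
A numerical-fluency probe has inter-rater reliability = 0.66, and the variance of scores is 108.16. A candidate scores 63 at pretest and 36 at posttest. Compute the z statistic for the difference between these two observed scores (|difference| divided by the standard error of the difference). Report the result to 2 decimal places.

σ = 108.16^(1/2) = 10.400
The standard error of measurement is 10.400·√(1 − 0.660) ≃ 10.400·0.583 ≃ 6.064.
SE_diff = √2 · SEM ≃ 8.576
z = 27 / 8.576 ≃ 3.148

3.15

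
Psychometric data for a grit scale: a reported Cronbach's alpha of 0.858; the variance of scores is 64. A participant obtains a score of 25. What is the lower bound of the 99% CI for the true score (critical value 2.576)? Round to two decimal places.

SD = √64 ≈ 8.00000
The standard error of measurement is 8.00000*√(1 − 0.85800) ≈ 8.00000*0.37683 ≈ 3.01463.
2.576 * SEM ≈ 7.76569
Lower limit = 25 − 7.76569 ≈ 17.23431

17.23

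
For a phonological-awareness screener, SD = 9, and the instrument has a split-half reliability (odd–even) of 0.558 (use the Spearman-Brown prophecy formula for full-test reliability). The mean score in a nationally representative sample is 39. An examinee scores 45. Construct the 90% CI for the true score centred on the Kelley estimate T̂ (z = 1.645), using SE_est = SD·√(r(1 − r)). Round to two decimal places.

Spearman-Brown: r = 2(0.558) / (1 + 0.558) = 1.1160 / 1.5580 ≈ 0.7163
T̂ = r·X + (1 − r)·M = 0.7163·45 + 0.2837·39 ≈ 32.2336 + 11.0642 ≈ 43.2978
SE_est = SD · √(r(1 − r)) = 9.0000 · √0.2032 ≈ 9.0000 · 0.4508 ≈ 4.0571
CI = 43.2978 ± 1.645 · 4.0571 → [36.6238, 49.9718]

[36.62, 49.97]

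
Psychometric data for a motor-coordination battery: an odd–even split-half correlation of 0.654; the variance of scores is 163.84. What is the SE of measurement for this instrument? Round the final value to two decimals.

σ = 163.84^(1/2) = 12.800
Spearman-Brown: r = 2(0.654) / (1 + 0.654) = 1.308 / 1.654 ≃ 0.791
SEM = 12.800 · √(1 − 0.791) = 12.800 · √0.209 ≃ 12.800 · 0.457 ≃ 5.854

5.85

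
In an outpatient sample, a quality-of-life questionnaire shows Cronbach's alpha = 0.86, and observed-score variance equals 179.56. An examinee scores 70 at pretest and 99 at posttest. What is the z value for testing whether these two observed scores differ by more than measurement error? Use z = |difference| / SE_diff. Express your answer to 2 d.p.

4.09

SD = √179.56 = 13.40000
SEM = 13.40000 · √(1 − 0.86000) = 13.40000 · √0.14000 ≃ 13.40000 · 0.37417 ≃ 5.01382
SE_diff = √2 · SEM ≃ 7.09061
z = 29 / 7.09061 ≃ 4.08991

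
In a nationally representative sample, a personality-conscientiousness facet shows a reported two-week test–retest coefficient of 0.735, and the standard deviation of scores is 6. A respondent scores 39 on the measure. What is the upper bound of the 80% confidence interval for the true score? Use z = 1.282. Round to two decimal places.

SEM = 6.000 * √(1 − 0.735) = 6.000 * √0.265 ≈ 6.000 * 0.515 ≈ 3.089
1.282 * SEM ≈ 3.960
Upper limit = 39 + 3.960 ≈ 42.960

42.96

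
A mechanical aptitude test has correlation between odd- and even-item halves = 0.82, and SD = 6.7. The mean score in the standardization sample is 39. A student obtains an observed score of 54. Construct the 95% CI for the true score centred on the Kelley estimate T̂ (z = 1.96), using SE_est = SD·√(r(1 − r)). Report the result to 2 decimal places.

Spearman-Brown: r = 2(0.82) / (1 + 0.82) = 1.6400 / 1.8200 ≈ 0.9011
T̂ = r·X + (1 − r)·M = 0.9011*54 + 0.0989*39 ≈ 48.6593 + 3.8571 ≈ 52.5165
SE_est = SD * √(r(1 − r)) = 6.7000 * √0.0891 ≈ 6.7000 * 0.2985 ≈ 2.0001
95% CI: 52.5165 ± 3.9203 ≈ (48.5962, 56.4368)

[48.60, 56.44]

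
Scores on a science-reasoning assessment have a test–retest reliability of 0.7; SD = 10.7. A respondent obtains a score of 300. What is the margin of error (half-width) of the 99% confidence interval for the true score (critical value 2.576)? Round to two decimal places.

15.10

SEM = 10.7000·√(1 − 0.7000) ≃ 5.8606
Half-width = 2.576·5.8606 ≃ 15.0970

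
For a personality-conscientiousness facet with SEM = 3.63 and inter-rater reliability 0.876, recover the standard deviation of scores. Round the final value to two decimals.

σ = SEM·(1 − r)^(−1/2) ≈ 3.63·2.8398 ≈ 10.3085

10.31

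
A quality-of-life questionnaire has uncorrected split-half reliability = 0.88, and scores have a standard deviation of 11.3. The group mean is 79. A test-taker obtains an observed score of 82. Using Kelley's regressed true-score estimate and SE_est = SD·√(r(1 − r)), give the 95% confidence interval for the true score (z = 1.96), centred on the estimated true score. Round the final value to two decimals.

[76.39, 87.22]

Spearman-Brown: r = 2(0.88) / (1 + 0.88) = 1.760 / 1.880 ≈ 0.936
T̂ = 0.936(82) + 0.064(79) ≈ 81.809
SE_est = SD * √(r(1 − r)) = 11.300 * √0.060 ≈ 11.300 * 0.244 ≈ 2.762
CI = 81.809 ± 1.96 * 2.762 → [76.394, 87.223]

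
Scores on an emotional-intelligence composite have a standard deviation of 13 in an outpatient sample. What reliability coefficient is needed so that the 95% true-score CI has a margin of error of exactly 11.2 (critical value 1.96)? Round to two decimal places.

0.81

Required SEM = 11.2 / 1.96 ≃ 5.714
r = 1 − (5.714/13)² ≃ 1 − 0.193 ≃ 0.807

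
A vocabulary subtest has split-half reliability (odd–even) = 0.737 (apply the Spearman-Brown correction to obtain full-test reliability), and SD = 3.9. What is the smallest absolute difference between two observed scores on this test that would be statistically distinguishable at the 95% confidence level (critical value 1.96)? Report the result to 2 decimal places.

4.21

Spearman-Brown: r = 2(0.737) / (1 + 0.737) = 1.474 / 1.737 ≈ 0.849
SEM = 3.900*√(1 − 0.849) ≈ 1.518
SE_diff = SEM * √2 ≈ 1.518 * 1.414 ≈ 2.146
Minimum reliable difference = 1.96 * SE_diff ≈ 1.96 * 2.146 ≈ 4.206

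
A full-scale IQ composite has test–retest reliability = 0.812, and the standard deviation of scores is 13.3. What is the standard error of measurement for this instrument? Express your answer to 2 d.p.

5.77

SEM = 13.300 * √(1 − 0.812) = 13.300 * √0.188 ≈ 13.300 * 0.434 ≈ 5.767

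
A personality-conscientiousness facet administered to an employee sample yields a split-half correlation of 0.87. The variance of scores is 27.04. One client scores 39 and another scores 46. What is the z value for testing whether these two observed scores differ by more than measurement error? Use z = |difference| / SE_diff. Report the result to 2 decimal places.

3.61

σ = 27.04^(1/2) = 5.20000
r_full = 2·0.87 / (1 + 0.87) ≈ 0.93048
SEM = 5.20000 · √(1 − 0.93048) = 5.20000 · √0.06952 ≈ 5.20000 · 0.26366 ≈ 1.37105
SE_diff = √2 · SEM ≈ 1.93896
z = |39 − 46| / 1.93896 = 7 / 1.93896 ≈ 3.61018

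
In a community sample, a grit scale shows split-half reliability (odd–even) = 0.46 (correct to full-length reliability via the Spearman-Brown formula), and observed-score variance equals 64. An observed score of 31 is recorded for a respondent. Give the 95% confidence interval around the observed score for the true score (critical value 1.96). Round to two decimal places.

SD = √64 = 8.0000
r_full = 2·0.46 / (1 + 0.46) ≈ 0.6301
The standard error of measurement is 8.0000*√(1 − 0.6301) ≈ 8.0000*0.6082 ≈ 4.8653.
1.96 * SEM ≈ 9.5360
95% CI: 31 ± 9.5360 = [21.4640, 40.5360]

[21.46, 40.54]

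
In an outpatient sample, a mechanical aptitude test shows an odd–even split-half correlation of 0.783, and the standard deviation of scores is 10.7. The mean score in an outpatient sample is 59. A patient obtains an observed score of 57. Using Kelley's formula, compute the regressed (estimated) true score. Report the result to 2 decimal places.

Spearman-Brown: r = 2(0.783) / (1 + 0.783) = 1.566 / 1.783 ≃ 0.878
T̂ = 0.878(57) + 0.122(59) ≃ 57.243

57.24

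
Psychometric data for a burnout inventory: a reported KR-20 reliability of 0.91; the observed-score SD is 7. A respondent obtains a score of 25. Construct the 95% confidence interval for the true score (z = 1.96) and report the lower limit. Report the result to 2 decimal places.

SEM = 7.000 * √(1 − 0.910) = 7.000 * √0.090 ≈ 7.000 * 0.300 ≈ 2.100
Margin = 1.96 * 2.100 ≈ 4.116
Lower limit = 25 − 4.116 ≈ 20.884

20.88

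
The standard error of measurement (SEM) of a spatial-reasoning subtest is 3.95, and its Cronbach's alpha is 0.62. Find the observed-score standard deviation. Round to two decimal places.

SD = 3.95 / √(1 − 0.62) ≃ 6.40775

6.41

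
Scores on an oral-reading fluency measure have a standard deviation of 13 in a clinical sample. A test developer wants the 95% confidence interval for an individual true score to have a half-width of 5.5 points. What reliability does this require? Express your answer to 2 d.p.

Required SEM = 5.5 / 1.96 ≈ 2.806
Required reliability = 1 − (SEM/SD)² = 1 − 0.047 ≈ 0.953

0.95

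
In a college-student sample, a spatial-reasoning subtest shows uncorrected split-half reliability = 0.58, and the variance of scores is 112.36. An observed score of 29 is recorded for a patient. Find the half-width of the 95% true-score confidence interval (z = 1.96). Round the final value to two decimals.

SD = √112.36 = 10.6000
Full-length reliability (Spearman-Brown) = 2(0.58)/(1+0.58) ≈ 0.7342
SEM = 10.6000 * √(1 − 0.7342) = 10.6000 * √0.2658 ≈ 10.6000 * 0.5156 ≈ 5.4651
1.96 * SEM ≈ 10.7117

10.71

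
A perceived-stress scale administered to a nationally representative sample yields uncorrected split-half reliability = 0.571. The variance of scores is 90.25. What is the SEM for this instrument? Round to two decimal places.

SD = √90.25 ≃ 9.5000
Full-length reliability (Spearman-Brown) = 2(0.571)/(1+0.571) ≃ 0.7269
The standard error of measurement is 9.5000×√(1 − 0.7269) ≃ 9.5000×0.5226 ≃ 4.9644.

4.96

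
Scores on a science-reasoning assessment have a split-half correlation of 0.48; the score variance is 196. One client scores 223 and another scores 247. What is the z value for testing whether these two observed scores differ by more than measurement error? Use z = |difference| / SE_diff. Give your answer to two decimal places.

2.05

SD = √196 = 14.0000
r_full = 2·0.48 / (1 + 0.48) ≃ 0.6486
SEM = 14.0000 * √(1 − 0.6486) = 14.0000 * √0.3514 ≃ 14.0000 * 0.5927 ≃ 8.2985
SE_diff = √2 * SEM ≃ 11.7358
z = |223 − 247| / 11.7358 = 24 / 11.7358 ≃ 2.0450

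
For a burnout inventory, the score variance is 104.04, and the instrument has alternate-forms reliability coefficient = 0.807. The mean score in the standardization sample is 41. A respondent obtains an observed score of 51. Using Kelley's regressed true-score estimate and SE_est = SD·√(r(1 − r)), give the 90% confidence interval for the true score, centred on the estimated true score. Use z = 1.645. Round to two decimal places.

σ = 104.04^(1/2) = 10.2000
T̂ = r·X + (1 − r)·M = 0.8070*51 + 0.1930*41 = 41.1570 + 7.9130 ≃ 49.0700
SE_est = SD * √(r(1 − r)) = 10.2000 * √0.1558 ≃ 10.2000 * 0.3947 ≃ 4.0255
CI = 49.0700 ± 1.645 * 4.0255 → [42.4481, 55.6919]

[42.45, 55.69]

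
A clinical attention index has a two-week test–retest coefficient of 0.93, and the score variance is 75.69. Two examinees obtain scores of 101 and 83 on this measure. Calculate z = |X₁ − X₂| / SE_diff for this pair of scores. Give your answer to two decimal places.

SD = √75.69 ≈ 8.7000
The standard error of measurement is 8.7000·√(1 − 0.9300) ≈ 8.7000·0.2646 ≈ 2.3018.
Standard error of the difference = 2.3018·√2 ≈ 3.2552
z = 18 / 3.2552 ≈ 5.5295

5.53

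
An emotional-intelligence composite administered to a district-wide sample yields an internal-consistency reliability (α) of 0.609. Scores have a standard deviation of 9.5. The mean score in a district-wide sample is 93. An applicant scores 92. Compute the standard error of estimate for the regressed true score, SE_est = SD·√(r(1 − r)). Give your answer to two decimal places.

4.64

SE_est = SD * √(r(1 − r)) = 9.5000 * √0.2381 ≈ 9.5000 * 0.4880 ≈ 4.6358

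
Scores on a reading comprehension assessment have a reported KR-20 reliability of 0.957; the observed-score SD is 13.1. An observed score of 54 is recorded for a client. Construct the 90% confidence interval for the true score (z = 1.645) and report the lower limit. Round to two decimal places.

SEM = 13.10000 * √(1 − 0.95700) = 13.10000 * √0.04300 ≈ 13.10000 * 0.20736 ≈ 2.71647
Margin = 1.645 * 2.71647 ≈ 4.46860
Lower bound: 54 − 4.46860 = 49.53140

49.53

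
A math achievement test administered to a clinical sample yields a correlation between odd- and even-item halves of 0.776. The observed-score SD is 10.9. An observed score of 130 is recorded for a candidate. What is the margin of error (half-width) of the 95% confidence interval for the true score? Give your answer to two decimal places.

7.59

r_full = 2·0.776 / (1 + 0.776) ≃ 0.874
SEM = 10.900·√(1 − 0.874) ≃ 3.871
Margin = 1.96 · 3.871 ≃ 7.587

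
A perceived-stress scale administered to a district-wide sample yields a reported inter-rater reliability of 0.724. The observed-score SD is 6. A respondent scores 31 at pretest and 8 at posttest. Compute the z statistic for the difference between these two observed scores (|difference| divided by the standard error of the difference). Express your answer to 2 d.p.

5.16

The standard error of measurement is 6.0000×√(1 − 0.7240) ≃ 6.0000×0.5254 ≃ 3.1521.
Standard error of the difference = 3.1521·√2 ≃ 4.4578
z = 23 / 4.4578 ≃ 5.1595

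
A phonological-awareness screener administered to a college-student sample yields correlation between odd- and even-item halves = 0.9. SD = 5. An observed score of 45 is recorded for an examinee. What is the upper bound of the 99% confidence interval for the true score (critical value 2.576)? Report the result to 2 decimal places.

47.95

Full-length reliability (Spearman-Brown) = 2(0.9)/(1+0.9) ≈ 0.94737
The standard error of measurement is 5.00000·√(1 − 0.94737) ≈ 5.00000·0.22942 ≈ 1.14708.
2.576 · SEM ≈ 2.95487
Upper bound: 45 + 2.95487 = 47.95487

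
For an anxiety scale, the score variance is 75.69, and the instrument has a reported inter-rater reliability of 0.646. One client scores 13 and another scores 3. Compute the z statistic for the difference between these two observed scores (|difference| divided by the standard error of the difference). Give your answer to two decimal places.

SD = √75.69 ≈ 8.700
SEM = 8.700 * √(1 − 0.646) = 8.700 * √0.354 ≈ 8.700 * 0.595 ≈ 5.176
SE_diff = √2 * SEM ≈ 7.320
z = |13 − 3| / 7.320 = 10 / 7.320 ≈ 1.366

1.37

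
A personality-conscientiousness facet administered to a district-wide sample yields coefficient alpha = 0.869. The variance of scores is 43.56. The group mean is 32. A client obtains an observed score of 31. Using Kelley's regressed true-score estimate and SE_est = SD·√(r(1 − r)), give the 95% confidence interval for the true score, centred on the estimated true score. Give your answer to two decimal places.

SD = √43.56 ≈ 6.6000
Estimated true score = 0.8690·31 + (1 − 0.8690)·32 ≈ 31.1310
SE_est = 6.6000·√(0.8690·0.1310) ≈ 2.2268
95% CI: 31.1310 ± 4.3646 ≈ (26.7664, 35.4956)

[26.77, 35.50]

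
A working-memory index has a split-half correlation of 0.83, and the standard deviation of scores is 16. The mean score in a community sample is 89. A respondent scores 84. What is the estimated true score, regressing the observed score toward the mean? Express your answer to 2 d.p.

Spearman-Brown: r = 2(0.83) / (1 + 0.83) = 1.6600 / 1.8300 ≃ 0.9071
Estimated true score = 0.9071*84 + (1 − 0.9071)*89 ≃ 84.4645

84.46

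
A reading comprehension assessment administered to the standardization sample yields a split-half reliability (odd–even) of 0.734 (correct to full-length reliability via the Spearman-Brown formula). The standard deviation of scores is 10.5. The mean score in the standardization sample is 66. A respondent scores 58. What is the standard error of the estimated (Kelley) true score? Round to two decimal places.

Spearman-Brown: r = 2(0.734) / (1 + 0.734) = 1.4680 / 1.7340 ≃ 0.8466
SE_est = SD × √(r(1 − r)) = 10.5000 × √0.1299 ≃ 10.5000 × 0.3604 ≃ 3.7839

3.78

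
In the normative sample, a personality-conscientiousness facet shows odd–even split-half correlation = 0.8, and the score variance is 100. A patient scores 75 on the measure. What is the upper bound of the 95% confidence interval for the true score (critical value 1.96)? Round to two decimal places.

SD = √100 ≃ 10.0000
Spearman-Brown: r = 2(0.8) / (1 + 0.8) = 1.6000 / 1.8000 ≃ 0.8889
SEM = 10.0000 · √(1 − 0.8889) = 10.0000 · √0.1111 ≃ 10.0000 · 0.3333 ≃ 3.3333
Half-width = 1.96·3.3333 ≃ 6.5333
Upper bound: 75 + 6.5333 = 81.5333

81.53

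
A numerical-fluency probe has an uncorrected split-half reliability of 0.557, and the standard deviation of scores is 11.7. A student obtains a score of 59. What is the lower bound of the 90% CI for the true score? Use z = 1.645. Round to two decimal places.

r_full = 2·0.557 / (1 + 0.557) ≈ 0.7155
SEM = 11.7000×√(1 − 0.7155) ≈ 6.2408
1.645 × SEM ≈ 10.2662
Lower bound: 59 − 10.2662 = 48.7338

48.73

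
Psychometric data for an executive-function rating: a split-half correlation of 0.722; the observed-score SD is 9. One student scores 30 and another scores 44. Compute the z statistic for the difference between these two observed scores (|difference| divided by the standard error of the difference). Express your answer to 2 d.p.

2.74

r_full = 2·0.722 / (1 + 0.722) ≈ 0.839
SEM = 9.000*√(1 − 0.839) ≈ 3.616
SE_diff = √2 * SEM ≈ 5.114
z = |30 − 44| / 5.114 = 14 / 5.114 ≈ 2.738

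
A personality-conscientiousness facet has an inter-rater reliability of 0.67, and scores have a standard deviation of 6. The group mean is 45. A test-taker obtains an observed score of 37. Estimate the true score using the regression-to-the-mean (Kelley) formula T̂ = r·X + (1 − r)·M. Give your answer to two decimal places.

39.64

T̂ = r·X + (1 − r)·M = 0.6700·37 + 0.3300·45 = 24.7900 + 14.8500 ≃ 39.6400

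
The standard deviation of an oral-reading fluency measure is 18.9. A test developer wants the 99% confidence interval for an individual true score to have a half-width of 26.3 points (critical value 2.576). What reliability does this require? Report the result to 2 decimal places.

0.71

Required SEM = 26.3 / 2.576 ≈ 10.210
r = 1 − (10.210/18.9)² ≈ 1 − 0.292 ≈ 0.708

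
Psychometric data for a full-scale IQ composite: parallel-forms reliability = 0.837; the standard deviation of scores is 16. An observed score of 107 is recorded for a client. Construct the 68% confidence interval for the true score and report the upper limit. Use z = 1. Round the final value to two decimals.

113.46

SEM = 16.0000*√(1 − 0.8370) ≈ 6.4597
Margin = 1 * 6.4597 ≈ 6.4597
Upper limit = 107 + 6.4597 ≈ 113.4597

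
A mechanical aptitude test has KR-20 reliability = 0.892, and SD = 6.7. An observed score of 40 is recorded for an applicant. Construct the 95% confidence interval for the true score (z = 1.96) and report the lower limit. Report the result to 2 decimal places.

35.68

SEM = 6.700 · √(1 − 0.892) = 6.700 · √0.108 ≈ 6.700 · 0.329 ≈ 2.202
Margin = 1.96 · 2.202 ≈ 4.316
Lower limit = 40 − 4.316 ≈ 35.684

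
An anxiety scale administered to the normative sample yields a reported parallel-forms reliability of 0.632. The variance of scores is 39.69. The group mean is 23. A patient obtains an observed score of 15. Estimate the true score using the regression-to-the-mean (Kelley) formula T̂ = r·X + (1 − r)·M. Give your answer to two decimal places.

17.94

Estimated true score = 0.632·15 + (1 − 0.632)·23 ≃ 17.944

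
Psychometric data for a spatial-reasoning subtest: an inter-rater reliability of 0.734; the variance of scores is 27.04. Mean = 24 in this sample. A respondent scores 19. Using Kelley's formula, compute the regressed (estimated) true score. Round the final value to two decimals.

20.33

T̂ = 0.7340(19) + 0.2660(24) ≈ 20.3300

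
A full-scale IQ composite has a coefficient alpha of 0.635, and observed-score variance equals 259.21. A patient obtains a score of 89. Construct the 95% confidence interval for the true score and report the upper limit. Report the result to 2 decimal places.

108.06

σ = 259.21^(1/2) = 16.10000
SEM = 16.10000 × √(1 − 0.63500) = 16.10000 × √0.36500 ≈ 16.10000 × 0.60415 ≈ 9.72685
1.96 × SEM ≈ 19.06463
Upper limit = 89 + 19.06463 ≈ 108.06463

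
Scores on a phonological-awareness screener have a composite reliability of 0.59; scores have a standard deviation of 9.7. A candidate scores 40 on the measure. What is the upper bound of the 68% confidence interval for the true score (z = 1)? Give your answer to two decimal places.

46.21

SEM = 9.7000×√(1 − 0.5900) ≃ 6.2110
Margin = 1 × 6.2110 ≃ 6.2110
Upper limit = 40 + 6.2110 ≃ 46.2110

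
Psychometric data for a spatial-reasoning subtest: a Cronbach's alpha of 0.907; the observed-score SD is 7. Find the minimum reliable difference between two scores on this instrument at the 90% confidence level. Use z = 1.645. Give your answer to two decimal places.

4.97

The standard error of measurement is 7.00000*√(1 − 0.90700) ≃ 7.00000*0.30496 ≃ 2.13471.
SE_diff = √2 * SEM ≃ 3.01894
Minimum reliable difference = 1.645 * SE_diff ≃ 1.645 * 3.01894 ≃ 4.96616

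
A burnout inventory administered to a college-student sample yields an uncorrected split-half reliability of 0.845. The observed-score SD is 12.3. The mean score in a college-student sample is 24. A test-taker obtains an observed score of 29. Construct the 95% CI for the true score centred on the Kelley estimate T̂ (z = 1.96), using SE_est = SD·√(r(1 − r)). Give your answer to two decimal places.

Spearman-Brown: r = 2(0.845) / (1 + 0.845) = 1.69000 / 1.84500 ≈ 0.91599
Estimated true score = 0.91599×29 + (1 − 0.91599)×24 ≈ 28.57995
SE_est = SD × √(r(1 − r)) = 12.30000 × √0.07695 ≈ 12.30000 × 0.27740 ≈ 3.41207
CI = 28.57995 ± 1.96 × 3.41207 → [21.89229, 35.26760]

[21.89, 35.27]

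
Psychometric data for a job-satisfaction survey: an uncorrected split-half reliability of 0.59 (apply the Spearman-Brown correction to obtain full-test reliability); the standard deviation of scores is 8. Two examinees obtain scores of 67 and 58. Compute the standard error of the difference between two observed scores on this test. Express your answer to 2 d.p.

5.75

r_full = 2·0.59 / (1 + 0.59) ≃ 0.742
The standard error of measurement is 8.000*√(1 − 0.742) ≃ 8.000*0.508 ≃ 4.062.
SE_diff = SEM * √2 ≃ 4.062 * 1.414 ≃ 5.745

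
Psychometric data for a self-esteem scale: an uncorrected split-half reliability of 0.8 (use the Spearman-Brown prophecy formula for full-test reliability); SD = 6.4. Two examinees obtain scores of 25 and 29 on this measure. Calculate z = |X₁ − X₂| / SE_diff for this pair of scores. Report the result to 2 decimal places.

r_full = 2·0.8 / (1 + 0.8) ≈ 0.889
The standard error of measurement is 6.400*√(1 − 0.889) ≈ 6.400*0.333 ≈ 2.133.
SE_diff = √2 * SEM ≈ 3.017
z = 4 / 3.017 ≈ 1.326

1.33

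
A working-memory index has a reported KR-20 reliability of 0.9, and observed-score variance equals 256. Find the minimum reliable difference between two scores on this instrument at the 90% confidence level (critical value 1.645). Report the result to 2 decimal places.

SD = √256 ≈ 16.000
The standard error of measurement is 16.000·√(1 − 0.900) ≈ 16.000·0.316 ≈ 5.060.
SE_diff = SEM · √2 ≈ 5.060 · 1.414 ≈ 7.155
Smallest detectable difference = 1.645·7.155 ≈ 11.771

11.77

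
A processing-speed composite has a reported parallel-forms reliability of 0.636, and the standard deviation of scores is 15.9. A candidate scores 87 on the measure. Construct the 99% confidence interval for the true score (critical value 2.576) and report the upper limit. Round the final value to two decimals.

SEM = 15.9000 * √(1 − 0.6360) = 15.9000 * √0.3640 ≃ 15.9000 * 0.6033 ≃ 9.5929
Half-width = 2.576*9.5929 ≃ 24.7112
Upper bound: 87 + 24.7112 = 111.7112

111.71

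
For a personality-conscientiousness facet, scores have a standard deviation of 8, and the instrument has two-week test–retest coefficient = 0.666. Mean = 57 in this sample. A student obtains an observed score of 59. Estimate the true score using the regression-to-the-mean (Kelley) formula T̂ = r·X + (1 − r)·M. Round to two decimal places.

T̂ = 0.6660(59) + 0.3340(57) ≈ 58.3320

58.33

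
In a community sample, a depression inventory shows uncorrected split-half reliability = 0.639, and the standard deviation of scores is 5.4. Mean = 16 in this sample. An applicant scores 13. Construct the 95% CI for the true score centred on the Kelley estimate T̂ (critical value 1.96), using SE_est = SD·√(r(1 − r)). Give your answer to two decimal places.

[9.27, 18.05]

r_full = 2·0.639 / (1 + 0.639) ≃ 0.77974
T̂ = r·X + (1 − r)·M = 0.77974×13 + 0.22026×16 ≃ 10.13667 + 3.52410 ≃ 13.66077
SE_est = SD × √(r(1 − r)) = 5.40000 × √0.17174 ≃ 5.40000 × 0.41442 ≃ 2.23786
95% CI: 13.66077 ± 4.38621 ≃ (9.27455, 18.04698)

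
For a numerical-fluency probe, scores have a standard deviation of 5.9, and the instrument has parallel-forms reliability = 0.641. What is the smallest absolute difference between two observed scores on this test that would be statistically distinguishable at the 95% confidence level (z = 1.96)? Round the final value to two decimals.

9.80

The standard error of measurement is 5.900×√(1 − 0.641) ≈ 5.900×0.599 ≈ 3.535.
SE_diff = √2 × SEM ≈ 4.999
Smallest detectable difference = 1.96×4.999 ≈ 9.799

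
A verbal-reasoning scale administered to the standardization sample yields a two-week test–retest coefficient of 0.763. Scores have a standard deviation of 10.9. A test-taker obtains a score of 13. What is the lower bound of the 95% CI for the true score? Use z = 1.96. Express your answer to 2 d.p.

SEM = 10.9000 × √(1 − 0.7630) = 10.9000 × √0.2370 ≈ 10.9000 × 0.4868 ≈ 5.3064
Half-width = 1.96×5.3064 ≈ 10.4006
Lower bound: 13 − 10.4006 = 2.5994

2.60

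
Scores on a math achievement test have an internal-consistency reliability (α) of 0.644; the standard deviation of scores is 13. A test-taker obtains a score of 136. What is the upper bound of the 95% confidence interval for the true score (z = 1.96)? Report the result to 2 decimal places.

151.20

SEM = 13.00000 × √(1 − 0.64400) = 13.00000 × √0.35600 ≈ 13.00000 × 0.59666 ≈ 7.75655
Margin = 1.96 × 7.75655 ≈ 15.20283
Upper bound: 136 + 15.20283 = 151.20283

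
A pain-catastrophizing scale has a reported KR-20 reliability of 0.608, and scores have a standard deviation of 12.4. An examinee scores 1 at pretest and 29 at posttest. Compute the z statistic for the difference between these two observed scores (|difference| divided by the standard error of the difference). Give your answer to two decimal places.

The standard error of measurement is 12.400×√(1 − 0.608) ≃ 12.400×0.626 ≃ 7.764.
SE_diff = SEM × √2 ≃ 7.764 × 1.414 ≃ 10.979
z = 28 / 10.979 ≃ 2.550

2.55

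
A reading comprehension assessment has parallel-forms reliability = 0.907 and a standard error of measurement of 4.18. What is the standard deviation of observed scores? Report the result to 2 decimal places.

13.71

SD = 4.18 / √(1 − 0.907) ≈ 13.7068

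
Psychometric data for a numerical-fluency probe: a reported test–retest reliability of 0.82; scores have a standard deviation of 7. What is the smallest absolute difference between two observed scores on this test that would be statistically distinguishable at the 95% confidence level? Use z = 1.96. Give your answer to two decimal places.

8.23

SEM = 7.0000 × √(1 − 0.8200) = 7.0000 × √0.1800 ≈ 7.0000 × 0.4243 ≈ 2.9698
Standard error of the difference = 2.9698·√2 ≈ 4.2000
Smallest detectable difference = 1.96×4.2000 ≈ 8.2320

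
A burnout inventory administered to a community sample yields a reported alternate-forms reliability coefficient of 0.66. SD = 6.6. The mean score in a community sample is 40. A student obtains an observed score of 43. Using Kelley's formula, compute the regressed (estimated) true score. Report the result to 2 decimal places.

41.98

Estimated true score = 0.6600*43 + (1 − 0.6600)*40 ≈ 41.9800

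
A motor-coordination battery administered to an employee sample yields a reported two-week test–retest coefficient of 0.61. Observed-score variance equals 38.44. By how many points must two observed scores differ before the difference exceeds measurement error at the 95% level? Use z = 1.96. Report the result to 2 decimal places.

SD = √38.44 ≈ 6.2000
SEM = 6.2000·√(1 − 0.6100) ≈ 3.8719
Standard error of the difference = 3.8719·√2 ≈ 5.4757
Smallest detectable difference = 1.96·5.4757 ≈ 10.7324

10.73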